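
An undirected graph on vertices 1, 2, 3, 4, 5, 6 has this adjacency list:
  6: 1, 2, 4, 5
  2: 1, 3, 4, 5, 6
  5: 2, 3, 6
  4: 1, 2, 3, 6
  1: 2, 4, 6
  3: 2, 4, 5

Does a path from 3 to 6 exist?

Explore from 3.
Distance 1: reach 2, 4, 5.
Distance 2: reach 1, 6.
Found 6.

Yes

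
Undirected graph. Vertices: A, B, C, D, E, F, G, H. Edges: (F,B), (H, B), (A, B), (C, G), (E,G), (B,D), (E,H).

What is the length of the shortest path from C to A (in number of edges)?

5

Distance 0: C.
Distance 1: G.
Distance 2: E.
Distance 3: H.
Distance 4: B.
Distance 5: A, D, F — contains A.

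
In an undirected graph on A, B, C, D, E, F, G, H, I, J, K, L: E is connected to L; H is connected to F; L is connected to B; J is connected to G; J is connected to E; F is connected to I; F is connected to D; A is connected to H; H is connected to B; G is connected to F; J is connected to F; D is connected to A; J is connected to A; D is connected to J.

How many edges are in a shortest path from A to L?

3

Distance 0: A.
Distance 1: D, H, J.
Distance 2: B, E, F, G.
Distance 3: I, L — contains L.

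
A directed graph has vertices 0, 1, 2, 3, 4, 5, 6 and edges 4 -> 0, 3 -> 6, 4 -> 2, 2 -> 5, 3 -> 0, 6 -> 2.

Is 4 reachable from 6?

No

Explore from 6.
Distance 1: reach 2.
Distance 2: reach 5.
The search from 6 is exhausted; no directed path reaches 4.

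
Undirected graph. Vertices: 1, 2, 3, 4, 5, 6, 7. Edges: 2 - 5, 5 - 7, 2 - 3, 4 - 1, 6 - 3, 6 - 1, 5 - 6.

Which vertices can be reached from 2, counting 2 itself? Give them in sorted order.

Start at 2.
Its neighbours: 3, 5.
Then their neighbours: 6, 7.
Then next layer: 1.
Then next layer: 4.
Every vertex is now reached.

1, 2, 3, 4, 5, 6, 7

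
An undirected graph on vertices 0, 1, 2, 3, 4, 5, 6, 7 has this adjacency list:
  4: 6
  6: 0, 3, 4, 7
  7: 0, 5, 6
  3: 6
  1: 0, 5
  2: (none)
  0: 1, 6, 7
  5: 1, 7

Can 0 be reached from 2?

2 has no edges, so nothing is reachable from it.

No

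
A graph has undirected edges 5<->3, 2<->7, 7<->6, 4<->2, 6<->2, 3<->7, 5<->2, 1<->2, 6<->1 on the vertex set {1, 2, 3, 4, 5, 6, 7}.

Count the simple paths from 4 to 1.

4

4–2–1
4–2–5–3–7–6–1
4–2–6–1
4–2–7–6–1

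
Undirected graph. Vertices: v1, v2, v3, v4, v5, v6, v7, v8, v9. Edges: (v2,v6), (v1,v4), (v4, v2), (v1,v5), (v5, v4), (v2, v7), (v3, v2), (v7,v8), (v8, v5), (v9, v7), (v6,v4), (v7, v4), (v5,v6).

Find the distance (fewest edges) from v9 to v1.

3

Distance 0: v9.
Distance 1: v7.
Distance 2: v2, v4, v8.
Distance 3: v1, v3, v5, v6 — contains v1.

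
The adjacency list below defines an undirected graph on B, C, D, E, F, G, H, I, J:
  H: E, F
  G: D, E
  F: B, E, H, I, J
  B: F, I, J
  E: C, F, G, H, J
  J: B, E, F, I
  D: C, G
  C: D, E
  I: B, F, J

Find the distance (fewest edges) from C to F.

2

Distance 0: C.
Distance 1: D, E.
Distance 2: F, G, H, J — contains F.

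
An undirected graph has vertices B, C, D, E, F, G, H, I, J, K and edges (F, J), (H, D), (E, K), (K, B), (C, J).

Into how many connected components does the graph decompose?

From B: component {B, E, K}.
From C: component {C, F, J}.
From D: component {D, H}.
From G: component {G}.
From I: component {I}.
That's 5 components.

5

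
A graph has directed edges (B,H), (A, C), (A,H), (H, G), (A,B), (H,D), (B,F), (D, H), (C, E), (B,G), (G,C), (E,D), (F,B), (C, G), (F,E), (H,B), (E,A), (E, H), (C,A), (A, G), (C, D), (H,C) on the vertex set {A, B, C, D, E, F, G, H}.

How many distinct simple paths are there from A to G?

18

A→B→F→E→D→H→C→G
A→B→F→E→D→H→G
A→B→F→E→H→C→G
A→B→F→E→H→G
A→B→G
A→B→H→C→G
A→B→H→G
A→C→D→H→B→G
... and 10 more.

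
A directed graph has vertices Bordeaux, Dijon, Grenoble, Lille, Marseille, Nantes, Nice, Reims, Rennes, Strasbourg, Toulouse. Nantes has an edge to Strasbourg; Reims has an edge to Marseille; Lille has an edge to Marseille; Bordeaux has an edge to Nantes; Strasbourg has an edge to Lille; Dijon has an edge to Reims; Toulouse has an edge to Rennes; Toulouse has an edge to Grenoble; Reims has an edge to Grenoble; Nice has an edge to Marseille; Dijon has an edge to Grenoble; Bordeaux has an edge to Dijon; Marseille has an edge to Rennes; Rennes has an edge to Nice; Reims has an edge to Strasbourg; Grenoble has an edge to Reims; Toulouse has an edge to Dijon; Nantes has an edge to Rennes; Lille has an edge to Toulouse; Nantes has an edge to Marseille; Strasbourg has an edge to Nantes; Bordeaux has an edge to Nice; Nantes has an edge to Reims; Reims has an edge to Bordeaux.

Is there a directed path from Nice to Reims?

Explore from Nice.
Distance 1: reach Marseille.
Distance 2: reach Rennes.
The search from Nice is exhausted; no directed path reaches Reims.

No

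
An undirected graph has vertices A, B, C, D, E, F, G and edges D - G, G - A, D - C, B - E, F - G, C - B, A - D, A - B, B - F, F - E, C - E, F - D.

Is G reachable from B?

Yes

Explore from B.
Distance 1: reach A, C, E, F.
Distance 2: reach D, G.
Found G.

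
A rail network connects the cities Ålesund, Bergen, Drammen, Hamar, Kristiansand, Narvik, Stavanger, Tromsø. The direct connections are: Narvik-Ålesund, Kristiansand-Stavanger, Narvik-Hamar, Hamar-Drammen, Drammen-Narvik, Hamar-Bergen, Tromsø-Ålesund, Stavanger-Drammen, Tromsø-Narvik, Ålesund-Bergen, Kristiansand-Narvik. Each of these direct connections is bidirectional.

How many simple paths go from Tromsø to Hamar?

8

Tromsø–Ålesund–Bergen–Hamar
Tromsø–Ålesund–Narvik–Drammen–Hamar
Tromsø–Ålesund–Narvik–Hamar
Tromsø–Ålesund–Narvik–Kristiansand–Stavanger–Drammen–Hamar
Tromsø–Narvik–Ålesund–Bergen–Hamar
Tromsø–Narvik–Drammen–Hamar
Tromsø–Narvik–Hamar
Tromsø–Narvik–Kristiansand–Stavanger–Drammen–Hamar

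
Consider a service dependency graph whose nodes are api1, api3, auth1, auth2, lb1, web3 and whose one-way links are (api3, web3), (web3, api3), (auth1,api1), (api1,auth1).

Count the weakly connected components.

4

From api1: component {api1, auth1}.
From api3: component {api3, web3}.
From auth2: component {auth2}.
From lb1: component {lb1}.
That's 4 components.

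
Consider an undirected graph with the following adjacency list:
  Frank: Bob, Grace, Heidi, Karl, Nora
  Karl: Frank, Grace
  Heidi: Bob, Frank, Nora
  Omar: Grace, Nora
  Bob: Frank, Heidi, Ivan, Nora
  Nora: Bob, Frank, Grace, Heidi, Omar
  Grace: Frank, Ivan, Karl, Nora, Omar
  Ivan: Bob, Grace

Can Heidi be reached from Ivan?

Explore from Ivan.
Distance 1: reach Bob, Grace.
Distance 2: reach Frank, Heidi, Karl, Nora, Omar.
Found Heidi.

Yes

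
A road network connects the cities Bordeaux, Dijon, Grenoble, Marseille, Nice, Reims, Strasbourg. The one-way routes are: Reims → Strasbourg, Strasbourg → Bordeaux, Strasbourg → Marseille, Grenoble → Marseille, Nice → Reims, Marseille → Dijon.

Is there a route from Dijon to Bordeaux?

Dijon has no outgoing edges, so nothing is reachable from it.

No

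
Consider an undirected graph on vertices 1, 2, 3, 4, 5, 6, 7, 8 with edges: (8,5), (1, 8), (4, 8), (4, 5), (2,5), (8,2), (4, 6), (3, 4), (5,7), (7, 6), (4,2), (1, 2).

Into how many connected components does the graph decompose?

1

From 1: component {1, 2, 3, 4, 5, 6, 7, 8}.
That's 1 component.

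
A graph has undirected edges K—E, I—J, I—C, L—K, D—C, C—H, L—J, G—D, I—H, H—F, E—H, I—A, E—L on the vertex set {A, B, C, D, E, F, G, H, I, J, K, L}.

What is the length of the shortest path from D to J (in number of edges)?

3

Distance 0: D.
Distance 1: C, G.
Distance 2: H, I.
Distance 3: A, E, F, J — contains J.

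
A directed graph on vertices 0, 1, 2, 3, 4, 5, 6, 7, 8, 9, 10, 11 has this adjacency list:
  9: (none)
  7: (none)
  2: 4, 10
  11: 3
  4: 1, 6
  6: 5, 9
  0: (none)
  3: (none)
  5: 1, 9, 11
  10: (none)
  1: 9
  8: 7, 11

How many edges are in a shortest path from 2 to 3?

Distance 0: 2.
Distance 1: 4, 10.
Distance 2: 1, 6.
Distance 3: 5, 9.
Distance 4: 11.
Distance 5: 3 — contains 3.

5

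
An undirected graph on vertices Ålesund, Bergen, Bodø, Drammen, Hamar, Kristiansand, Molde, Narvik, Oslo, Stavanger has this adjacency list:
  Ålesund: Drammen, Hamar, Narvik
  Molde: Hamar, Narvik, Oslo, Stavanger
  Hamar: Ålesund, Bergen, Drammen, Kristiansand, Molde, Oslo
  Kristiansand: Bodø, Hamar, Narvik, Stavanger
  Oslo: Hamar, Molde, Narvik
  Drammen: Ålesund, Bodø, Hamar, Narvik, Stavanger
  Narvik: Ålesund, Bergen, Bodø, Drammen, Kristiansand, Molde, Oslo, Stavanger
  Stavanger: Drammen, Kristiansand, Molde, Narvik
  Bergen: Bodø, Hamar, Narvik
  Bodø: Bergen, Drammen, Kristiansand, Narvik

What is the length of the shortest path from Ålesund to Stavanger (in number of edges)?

2

Distance 0: Ålesund.
Distance 1: Drammen, Hamar, Narvik.
Distance 2: Bergen, Bodø, Kristiansand, Molde, Oslo, Stavanger — contains Stavanger.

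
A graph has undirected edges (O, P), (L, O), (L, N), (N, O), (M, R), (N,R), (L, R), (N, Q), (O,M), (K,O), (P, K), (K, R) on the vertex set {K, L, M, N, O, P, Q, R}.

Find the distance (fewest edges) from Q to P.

3

Distance 0: Q.
Distance 1: N.
Distance 2: L, O, R.
Distance 3: K, M, P — contains P.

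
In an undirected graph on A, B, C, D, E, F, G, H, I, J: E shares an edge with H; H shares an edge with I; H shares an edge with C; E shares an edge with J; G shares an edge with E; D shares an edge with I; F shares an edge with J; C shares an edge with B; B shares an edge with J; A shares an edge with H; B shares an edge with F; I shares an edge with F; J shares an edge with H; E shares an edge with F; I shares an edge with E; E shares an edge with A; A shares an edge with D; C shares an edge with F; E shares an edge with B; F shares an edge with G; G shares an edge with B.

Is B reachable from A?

Yes

Explore from A.
Distance 1: reach D, E, H.
Distance 2: reach B, C, F, G, I, J.
Found B.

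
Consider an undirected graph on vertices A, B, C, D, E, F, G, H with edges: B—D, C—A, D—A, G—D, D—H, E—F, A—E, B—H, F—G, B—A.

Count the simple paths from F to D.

F–E–A–B–D
F–E–A–B–H–D
F–E–A–D
F–G–D

4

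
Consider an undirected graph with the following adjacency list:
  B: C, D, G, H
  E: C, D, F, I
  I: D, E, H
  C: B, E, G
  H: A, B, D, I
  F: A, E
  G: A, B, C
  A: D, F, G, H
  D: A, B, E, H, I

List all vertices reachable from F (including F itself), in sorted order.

A, B, C, D, E, F, G, H, I

Start at F.
Its neighbours: A, E.
Then their neighbours: C, D, G, H, I.
Then next layer: B.
Every vertex is now reached.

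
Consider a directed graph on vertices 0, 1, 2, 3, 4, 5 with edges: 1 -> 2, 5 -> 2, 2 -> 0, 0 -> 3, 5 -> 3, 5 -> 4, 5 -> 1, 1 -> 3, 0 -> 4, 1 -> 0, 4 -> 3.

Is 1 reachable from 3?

3 has no outgoing edges, so nothing is reachable from it.

No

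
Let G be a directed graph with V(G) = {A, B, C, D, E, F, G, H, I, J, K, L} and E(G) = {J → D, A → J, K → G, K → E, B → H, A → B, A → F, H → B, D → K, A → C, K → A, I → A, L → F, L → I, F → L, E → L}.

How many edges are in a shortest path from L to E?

Distance 0: L.
Distance 1: F, I.
Distance 2: A.
Distance 3: B, C, J.
Distance 4: D, H.
Distance 5: K.
Distance 6: E, G — contains E.

6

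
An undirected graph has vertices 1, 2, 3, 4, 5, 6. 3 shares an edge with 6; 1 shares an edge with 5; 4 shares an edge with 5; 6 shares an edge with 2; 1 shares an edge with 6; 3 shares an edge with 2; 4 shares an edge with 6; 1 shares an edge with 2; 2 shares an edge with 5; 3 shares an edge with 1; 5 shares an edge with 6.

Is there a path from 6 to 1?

Yes

Explore from 6.
Distance 1: reach 1, 2, 3, 4, 5.
Found 1.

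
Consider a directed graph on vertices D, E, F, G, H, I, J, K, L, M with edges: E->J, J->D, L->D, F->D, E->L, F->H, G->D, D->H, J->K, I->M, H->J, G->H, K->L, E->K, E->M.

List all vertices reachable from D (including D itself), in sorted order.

D, H, J, K, L

Start at D.
Its neighbours: H.
Then their neighbours: J.
Then next layer: K.
Then next layer: L.
Nothing further is reachable.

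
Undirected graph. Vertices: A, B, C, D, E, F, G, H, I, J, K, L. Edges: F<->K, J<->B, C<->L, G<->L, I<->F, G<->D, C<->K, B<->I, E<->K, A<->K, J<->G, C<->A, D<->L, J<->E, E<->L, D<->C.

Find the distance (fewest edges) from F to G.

4

Distance 0: F.
Distance 1: I, K.
Distance 2: A, B, C, E.
Distance 3: D, J, L.
Distance 4: G — contains G.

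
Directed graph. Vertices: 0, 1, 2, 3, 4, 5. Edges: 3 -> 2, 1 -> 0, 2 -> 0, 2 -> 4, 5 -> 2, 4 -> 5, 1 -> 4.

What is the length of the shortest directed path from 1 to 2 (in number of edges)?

3

Distance 0: 1.
Distance 1: 0, 4.
Distance 2: 5.
Distance 3: 2 — contains 2.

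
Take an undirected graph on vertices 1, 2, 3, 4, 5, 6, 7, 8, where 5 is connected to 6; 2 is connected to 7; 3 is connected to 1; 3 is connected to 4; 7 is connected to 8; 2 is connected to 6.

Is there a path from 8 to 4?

Explore from 8.
Distance 1: reach 7.
Distance 2: reach 2.
Distance 3: reach 6.
Distance 4: reach 5.
The search is exhausted without reaching 4; it lies in a different component.

No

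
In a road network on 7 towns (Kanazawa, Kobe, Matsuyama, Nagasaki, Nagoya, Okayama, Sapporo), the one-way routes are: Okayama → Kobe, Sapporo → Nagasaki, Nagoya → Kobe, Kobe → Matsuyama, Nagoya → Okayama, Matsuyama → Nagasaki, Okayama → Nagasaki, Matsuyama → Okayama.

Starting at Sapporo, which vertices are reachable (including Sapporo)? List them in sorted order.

Nagasaki, Sapporo

Start at Sapporo.
Its neighbours: Nagasaki.
Nothing further is reachable.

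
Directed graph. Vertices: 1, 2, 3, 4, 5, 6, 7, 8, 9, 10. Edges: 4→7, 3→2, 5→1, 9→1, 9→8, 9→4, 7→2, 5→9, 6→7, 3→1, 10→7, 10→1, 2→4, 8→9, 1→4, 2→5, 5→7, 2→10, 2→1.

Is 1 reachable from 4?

Yes

Explore from 4.
Distance 1: reach 7.
Distance 2: reach 2.
Distance 3: reach 1, 5, 10.
Found 1.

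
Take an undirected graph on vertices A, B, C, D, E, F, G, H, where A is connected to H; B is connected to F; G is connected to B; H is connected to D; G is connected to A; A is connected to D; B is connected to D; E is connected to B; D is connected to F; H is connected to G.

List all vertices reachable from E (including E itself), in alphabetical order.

A, B, D, E, F, G, H

Start at E.
Its neighbours: B.
Then their neighbours: D, F, G.
Then next layer: A, H.
Nothing further is reachable.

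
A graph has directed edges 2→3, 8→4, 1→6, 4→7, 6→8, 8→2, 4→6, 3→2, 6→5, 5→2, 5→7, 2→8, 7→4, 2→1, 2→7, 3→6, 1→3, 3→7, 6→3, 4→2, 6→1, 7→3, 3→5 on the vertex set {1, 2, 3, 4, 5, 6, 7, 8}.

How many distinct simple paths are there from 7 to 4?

7→3→2→1→6→8→4
7→3→2→8→4
7→3→5→2→1→6→8→4
7→3→5→2→8→4
7→3→6→5→2→8→4
7→3→6→8→4
7→4

7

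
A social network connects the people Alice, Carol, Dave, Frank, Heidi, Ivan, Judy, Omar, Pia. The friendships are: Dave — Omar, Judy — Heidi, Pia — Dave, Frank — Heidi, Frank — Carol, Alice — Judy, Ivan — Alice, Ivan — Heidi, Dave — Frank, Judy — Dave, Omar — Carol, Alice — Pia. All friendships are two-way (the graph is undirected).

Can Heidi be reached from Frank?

Yes

Explore from Frank.
Distance 1: reach Carol, Dave, Heidi.
Found Heidi.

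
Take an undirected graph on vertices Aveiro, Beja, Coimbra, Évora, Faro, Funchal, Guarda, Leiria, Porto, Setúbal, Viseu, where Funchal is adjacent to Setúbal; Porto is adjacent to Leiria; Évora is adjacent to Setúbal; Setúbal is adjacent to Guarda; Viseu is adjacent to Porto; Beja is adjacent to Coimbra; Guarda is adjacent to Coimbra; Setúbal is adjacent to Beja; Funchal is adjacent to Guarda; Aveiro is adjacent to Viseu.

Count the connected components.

From Aveiro: component {Aveiro, Leiria, Porto, Viseu}.
From Beja: component {Beja, Coimbra, Évora, Funchal, Guarda, Setúbal}.
From Faro: component {Faro}.
That's 3 components.

3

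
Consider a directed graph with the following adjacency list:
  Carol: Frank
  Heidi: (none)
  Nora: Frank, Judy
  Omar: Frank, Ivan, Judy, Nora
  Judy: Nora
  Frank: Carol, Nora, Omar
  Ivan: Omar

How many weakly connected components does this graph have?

From Carol: component {Carol, Frank, Ivan, Judy, Nora, Omar}.
From Heidi: component {Heidi}.
That's 2 components.

2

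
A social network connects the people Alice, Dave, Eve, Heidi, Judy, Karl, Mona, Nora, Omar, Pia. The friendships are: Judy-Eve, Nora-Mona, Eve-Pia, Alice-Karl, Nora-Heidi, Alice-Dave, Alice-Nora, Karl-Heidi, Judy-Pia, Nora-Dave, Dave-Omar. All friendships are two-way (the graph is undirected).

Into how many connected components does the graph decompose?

From Alice: component {Alice, Dave, Heidi, Karl, Mona, Nora, Omar}.
From Eve: component {Eve, Judy, Pia}.
That's 2 components.

2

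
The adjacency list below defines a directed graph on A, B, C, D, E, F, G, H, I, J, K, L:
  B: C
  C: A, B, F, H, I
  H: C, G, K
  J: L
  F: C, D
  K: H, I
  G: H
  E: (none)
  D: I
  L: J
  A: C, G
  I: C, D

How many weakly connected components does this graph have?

From A: component {A, B, C, D, F, G, H, I, K}.
From E: component {E}.
From J: component {J, L}.
That's 3 components.

3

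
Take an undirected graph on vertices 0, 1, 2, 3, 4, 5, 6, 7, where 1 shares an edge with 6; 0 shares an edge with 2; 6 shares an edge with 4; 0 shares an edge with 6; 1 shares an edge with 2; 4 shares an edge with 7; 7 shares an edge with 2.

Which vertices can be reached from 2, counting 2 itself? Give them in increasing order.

Start at 2.
Its neighbours: 0, 1, 7.
Then their neighbours: 4, 6.
Nothing further is reachable.

0, 1, 2, 4, 6, 7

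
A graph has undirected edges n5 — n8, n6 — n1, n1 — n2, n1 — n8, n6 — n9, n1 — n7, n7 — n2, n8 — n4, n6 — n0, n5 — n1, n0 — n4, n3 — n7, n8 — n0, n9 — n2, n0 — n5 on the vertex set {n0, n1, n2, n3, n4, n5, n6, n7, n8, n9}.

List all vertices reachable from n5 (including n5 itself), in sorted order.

Start at n5.
Its neighbours: n0, n1, n8.
Then their neighbours: n2, n4, n6, n7.
Then next layer: n3, n9.
Every vertex is now reached.

n0, n1, n2, n3, n4, n5, n6, n7, n8, n9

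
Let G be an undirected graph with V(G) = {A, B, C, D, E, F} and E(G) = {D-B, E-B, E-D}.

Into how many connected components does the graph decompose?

4

From A: component {A}.
From B: component {B, D, E}.
From C: component {C}.
From F: component {F}.
That's 4 components.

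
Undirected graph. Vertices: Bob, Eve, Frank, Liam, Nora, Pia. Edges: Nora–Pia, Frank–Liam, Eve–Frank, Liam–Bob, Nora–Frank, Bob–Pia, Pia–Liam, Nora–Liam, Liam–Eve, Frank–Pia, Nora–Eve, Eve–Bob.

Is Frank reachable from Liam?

Yes

Explore from Liam.
Distance 1: reach Bob, Eve, Frank, Nora, Pia.
Found Frank.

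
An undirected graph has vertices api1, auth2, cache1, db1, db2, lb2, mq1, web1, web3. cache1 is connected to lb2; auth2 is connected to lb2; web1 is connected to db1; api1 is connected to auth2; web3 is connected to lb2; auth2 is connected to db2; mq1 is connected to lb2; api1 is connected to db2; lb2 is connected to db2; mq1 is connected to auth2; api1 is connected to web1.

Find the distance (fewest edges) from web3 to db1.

Distance 0: web3.
Distance 1: lb2.
Distance 2: auth2, cache1, db2, mq1.
Distance 3: api1.
Distance 4: web1.
Distance 5: db1 — contains db1.

5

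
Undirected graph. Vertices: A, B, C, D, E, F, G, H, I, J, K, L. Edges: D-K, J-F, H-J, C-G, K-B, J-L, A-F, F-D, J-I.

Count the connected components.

From A: component {A, B, D, F, H, I, J, K, L}.
From C: component {C, G}.
From E: component {E}.
That's 3 components.

3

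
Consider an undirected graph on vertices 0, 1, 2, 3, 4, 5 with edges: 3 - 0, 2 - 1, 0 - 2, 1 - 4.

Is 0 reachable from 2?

Yes

Explore from 2.
Distance 1: reach 0, 1.
Found 0.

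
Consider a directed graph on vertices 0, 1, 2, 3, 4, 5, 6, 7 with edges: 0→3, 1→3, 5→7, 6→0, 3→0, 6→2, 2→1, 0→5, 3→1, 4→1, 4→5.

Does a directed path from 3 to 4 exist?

No

Explore from 3.
Distance 1: reach 0, 1.
Distance 2: reach 5.
Distance 3: reach 7.
The search from 3 is exhausted; no directed path reaches 4.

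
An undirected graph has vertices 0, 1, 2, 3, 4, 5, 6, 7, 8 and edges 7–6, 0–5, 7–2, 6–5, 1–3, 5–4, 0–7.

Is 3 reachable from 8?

8 has no edges, so nothing is reachable from it.

No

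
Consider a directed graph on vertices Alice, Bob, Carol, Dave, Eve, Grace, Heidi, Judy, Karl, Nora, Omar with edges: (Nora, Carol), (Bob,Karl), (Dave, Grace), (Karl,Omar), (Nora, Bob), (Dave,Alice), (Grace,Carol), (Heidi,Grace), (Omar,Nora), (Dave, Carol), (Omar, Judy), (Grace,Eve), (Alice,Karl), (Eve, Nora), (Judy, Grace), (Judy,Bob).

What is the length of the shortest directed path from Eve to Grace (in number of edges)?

6

Distance 0: Eve.
Distance 1: Nora.
Distance 2: Bob, Carol.
Distance 3: Karl.
Distance 4: Omar.
Distance 5: Judy.
Distance 6: Grace — contains Grace.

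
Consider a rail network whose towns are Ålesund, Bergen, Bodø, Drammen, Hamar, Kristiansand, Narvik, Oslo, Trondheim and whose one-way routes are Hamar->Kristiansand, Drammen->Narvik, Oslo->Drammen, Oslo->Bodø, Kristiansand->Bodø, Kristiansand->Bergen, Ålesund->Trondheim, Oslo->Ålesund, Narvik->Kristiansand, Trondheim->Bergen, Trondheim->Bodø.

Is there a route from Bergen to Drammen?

Bergen has no outgoing edges, so nothing is reachable from it.

No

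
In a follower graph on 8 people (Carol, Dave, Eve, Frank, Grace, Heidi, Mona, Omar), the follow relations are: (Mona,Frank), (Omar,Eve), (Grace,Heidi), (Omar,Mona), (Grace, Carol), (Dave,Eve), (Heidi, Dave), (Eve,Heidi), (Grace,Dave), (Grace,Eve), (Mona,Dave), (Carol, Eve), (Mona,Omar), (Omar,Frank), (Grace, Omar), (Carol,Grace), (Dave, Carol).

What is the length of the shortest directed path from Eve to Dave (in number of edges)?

Distance 0: Eve.
Distance 1: Heidi.
Distance 2: Dave — contains Dave.

2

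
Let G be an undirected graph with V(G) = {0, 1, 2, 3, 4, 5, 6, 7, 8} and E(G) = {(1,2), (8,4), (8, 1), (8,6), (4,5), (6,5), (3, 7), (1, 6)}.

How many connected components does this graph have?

From 0: component {0}.
From 1: component {1, 2, 4, 5, 6, 8}.
From 3: component {3, 7}.
That's 3 components.

3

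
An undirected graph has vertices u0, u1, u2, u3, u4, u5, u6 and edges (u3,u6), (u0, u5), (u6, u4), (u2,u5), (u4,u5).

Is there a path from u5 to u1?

Explore from u5.
Distance 1: reach u0, u2, u4.
Distance 2: reach u6.
Distance 3: reach u3.
The search is exhausted without reaching u1; it lies in a different component.

No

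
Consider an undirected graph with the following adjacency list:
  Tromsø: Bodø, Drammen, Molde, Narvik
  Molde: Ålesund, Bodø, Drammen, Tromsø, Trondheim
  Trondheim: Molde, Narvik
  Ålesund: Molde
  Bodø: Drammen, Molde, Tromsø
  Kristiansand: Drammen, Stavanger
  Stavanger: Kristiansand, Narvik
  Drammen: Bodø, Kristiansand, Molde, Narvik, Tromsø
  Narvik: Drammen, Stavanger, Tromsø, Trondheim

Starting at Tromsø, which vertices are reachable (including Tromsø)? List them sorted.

Ålesund, Bodø, Drammen, Kristiansand, Molde, Narvik, Stavanger, Tromsø, Trondheim

Start at Tromsø.
Its neighbours: Bodø, Drammen, Molde, Narvik.
Then their neighbours: Ålesund, Kristiansand, Stavanger, Trondheim.
Every vertex is now reached.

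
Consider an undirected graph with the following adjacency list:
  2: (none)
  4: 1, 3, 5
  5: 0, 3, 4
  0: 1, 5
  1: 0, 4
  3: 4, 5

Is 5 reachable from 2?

No

2 has no edges, so nothing is reachable from it.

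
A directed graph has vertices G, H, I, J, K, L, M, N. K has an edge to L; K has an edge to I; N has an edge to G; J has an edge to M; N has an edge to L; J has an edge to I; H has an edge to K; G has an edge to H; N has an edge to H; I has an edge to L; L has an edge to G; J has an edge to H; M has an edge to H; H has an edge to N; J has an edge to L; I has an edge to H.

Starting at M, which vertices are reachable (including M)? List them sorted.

Start at M.
Its neighbours: H.
Then their neighbours: K, N.
Then next layer: G, I, L.
Nothing further is reachable.

G, H, I, K, L, M, N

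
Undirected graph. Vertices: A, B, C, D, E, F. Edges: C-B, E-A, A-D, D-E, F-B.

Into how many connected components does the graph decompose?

From A: component {A, D, E}.
From B: component {B, C, F}.
That's 2 components.

2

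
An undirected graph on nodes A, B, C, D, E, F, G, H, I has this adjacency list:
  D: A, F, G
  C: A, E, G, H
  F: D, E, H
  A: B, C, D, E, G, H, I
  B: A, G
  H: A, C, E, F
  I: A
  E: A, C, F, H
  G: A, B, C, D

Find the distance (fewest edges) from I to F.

Distance 0: I.
Distance 1: A.
Distance 2: B, C, D, E, G, H.
Distance 3: F — contains F.

3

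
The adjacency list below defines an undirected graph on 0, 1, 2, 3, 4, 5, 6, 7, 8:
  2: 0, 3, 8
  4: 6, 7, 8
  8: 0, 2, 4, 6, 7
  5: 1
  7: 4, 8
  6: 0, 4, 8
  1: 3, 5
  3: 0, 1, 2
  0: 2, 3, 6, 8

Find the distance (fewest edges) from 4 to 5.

5

Distance 0: 4.
Distance 1: 6, 7, 8.
Distance 2: 0, 2.
Distance 3: 3.
Distance 4: 1.
Distance 5: 5 — contains 5.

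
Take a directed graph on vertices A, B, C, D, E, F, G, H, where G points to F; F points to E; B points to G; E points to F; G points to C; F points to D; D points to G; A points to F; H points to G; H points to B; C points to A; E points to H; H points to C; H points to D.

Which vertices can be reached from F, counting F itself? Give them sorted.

Start at F.
Its neighbours: D, E.
Then their neighbours: G, H.
Then next layer: B, C.
Then next layer: A.
Every vertex is now reached.

A, B, C, D, E, F, G, H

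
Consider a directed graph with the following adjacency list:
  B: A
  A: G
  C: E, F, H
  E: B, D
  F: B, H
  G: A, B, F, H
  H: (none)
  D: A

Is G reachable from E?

Explore from E.
Distance 1: reach B, D.
Distance 2: reach A.
Distance 3: reach G.
Found G.

Yes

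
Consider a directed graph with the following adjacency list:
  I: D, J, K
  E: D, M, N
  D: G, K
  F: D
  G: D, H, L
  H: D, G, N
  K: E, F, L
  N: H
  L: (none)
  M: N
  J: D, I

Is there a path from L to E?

L has no outgoing edges, so nothing is reachable from it.

No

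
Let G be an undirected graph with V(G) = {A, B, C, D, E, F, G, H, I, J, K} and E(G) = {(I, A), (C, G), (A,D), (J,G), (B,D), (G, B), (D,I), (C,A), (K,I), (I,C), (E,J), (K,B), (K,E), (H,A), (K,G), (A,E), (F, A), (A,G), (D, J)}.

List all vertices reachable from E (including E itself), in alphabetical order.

Start at E.
Its neighbours: A, J, K.
Then their neighbours: B, C, D, F, G, H, I.
Every vertex is now reached.

A, B, C, D, E, F, G, H, I, J, K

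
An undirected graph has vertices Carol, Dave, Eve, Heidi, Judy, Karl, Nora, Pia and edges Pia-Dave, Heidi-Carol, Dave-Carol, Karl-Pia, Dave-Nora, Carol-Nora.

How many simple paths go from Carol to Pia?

Carol–Dave–Pia
Carol–Nora–Dave–Pia

2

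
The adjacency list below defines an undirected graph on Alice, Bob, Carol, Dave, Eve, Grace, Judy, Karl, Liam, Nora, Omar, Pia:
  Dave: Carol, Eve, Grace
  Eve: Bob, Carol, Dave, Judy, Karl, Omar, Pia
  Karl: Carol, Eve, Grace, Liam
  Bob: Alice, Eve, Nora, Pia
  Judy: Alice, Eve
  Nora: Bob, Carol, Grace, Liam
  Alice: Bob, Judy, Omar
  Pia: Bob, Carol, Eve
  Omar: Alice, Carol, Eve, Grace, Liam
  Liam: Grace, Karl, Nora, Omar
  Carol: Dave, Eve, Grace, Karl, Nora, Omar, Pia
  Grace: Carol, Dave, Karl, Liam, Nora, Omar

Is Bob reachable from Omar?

Explore from Omar.
Distance 1: reach Alice, Carol, Eve, Grace, Liam.
Distance 2: reach Bob, Dave, Judy, Karl, Nora, Pia.
Found Bob.

Yes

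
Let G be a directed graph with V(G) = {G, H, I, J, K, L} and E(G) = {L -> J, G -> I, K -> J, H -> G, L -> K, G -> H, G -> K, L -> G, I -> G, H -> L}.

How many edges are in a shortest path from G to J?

Distance 0: G.
Distance 1: H, I, K.
Distance 2: J, L — contains J.

2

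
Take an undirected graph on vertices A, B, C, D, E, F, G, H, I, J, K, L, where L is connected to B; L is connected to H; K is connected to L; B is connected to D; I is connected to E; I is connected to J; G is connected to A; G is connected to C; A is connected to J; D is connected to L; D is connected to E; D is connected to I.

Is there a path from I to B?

Explore from I.
Distance 1: reach D, E, J.
Distance 2: reach A, B, L.
Found B.

Yes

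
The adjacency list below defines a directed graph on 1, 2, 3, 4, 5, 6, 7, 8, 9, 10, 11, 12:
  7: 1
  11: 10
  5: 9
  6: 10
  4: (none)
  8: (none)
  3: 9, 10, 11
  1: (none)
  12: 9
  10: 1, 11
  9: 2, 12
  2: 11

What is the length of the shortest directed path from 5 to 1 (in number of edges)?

Distance 0: 5.
Distance 1: 9.
Distance 2: 2, 12.
Distance 3: 11.
Distance 4: 10.
Distance 5: 1 — contains 1.

5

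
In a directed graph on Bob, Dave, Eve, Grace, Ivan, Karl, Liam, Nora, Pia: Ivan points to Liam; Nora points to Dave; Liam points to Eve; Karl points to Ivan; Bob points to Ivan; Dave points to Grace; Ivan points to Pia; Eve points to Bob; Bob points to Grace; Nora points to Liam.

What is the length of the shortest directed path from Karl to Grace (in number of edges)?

Distance 0: Karl.
Distance 1: Ivan.
Distance 2: Liam, Pia.
Distance 3: Eve.
Distance 4: Bob.
Distance 5: Grace — contains Grace.

5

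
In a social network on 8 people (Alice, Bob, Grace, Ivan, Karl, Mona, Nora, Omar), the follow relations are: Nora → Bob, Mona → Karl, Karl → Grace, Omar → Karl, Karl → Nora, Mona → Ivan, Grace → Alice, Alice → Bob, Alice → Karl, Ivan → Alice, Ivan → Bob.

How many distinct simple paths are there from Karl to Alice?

1

Karl→Grace→Alice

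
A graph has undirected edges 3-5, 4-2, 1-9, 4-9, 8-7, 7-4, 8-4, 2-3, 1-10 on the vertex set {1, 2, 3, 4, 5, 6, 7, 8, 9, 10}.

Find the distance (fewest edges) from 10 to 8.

Distance 0: 10.
Distance 1: 1.
Distance 2: 9.
Distance 3: 4.
Distance 4: 2, 7, 8 — contains 8.

4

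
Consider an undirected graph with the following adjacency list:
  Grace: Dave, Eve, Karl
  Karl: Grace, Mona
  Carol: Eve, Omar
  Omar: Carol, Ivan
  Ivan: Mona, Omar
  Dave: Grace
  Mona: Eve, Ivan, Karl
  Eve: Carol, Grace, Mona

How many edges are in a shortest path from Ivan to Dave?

Distance 0: Ivan.
Distance 1: Mona, Omar.
Distance 2: Carol, Eve, Karl.
Distance 3: Grace.
Distance 4: Dave — contains Dave.

4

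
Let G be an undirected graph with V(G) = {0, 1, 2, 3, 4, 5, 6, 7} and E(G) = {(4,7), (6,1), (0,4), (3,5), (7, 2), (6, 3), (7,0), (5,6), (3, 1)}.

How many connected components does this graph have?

2

From 0: component {0, 2, 4, 7}.
From 1: component {1, 3, 5, 6}.
That's 2 components.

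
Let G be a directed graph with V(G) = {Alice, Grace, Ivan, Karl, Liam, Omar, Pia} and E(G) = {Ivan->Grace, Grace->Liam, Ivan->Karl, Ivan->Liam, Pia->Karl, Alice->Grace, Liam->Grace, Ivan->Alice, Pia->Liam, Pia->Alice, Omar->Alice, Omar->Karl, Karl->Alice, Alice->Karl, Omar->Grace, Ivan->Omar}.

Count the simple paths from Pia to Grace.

Pia→Alice→Grace
Pia→Karl→Alice→Grace
Pia→Liam→Grace

3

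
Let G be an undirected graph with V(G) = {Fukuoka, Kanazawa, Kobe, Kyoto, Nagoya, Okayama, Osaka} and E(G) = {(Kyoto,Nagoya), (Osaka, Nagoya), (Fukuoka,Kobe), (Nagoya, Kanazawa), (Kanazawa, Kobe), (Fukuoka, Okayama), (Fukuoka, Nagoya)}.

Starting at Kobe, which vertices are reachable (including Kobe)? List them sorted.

Start at Kobe.
Its neighbours: Fukuoka, Kanazawa.
Then their neighbours: Nagoya, Okayama.
Then next layer: Kyoto, Osaka.
Every vertex is now reached.

Fukuoka, Kanazawa, Kobe, Kyoto, Nagoya, Okayama, Osaka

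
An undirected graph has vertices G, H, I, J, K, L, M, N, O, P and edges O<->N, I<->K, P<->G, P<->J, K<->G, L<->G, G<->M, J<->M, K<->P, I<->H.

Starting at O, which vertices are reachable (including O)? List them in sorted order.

Start at O.
Its neighbours: N.
Nothing further is reachable.

N, O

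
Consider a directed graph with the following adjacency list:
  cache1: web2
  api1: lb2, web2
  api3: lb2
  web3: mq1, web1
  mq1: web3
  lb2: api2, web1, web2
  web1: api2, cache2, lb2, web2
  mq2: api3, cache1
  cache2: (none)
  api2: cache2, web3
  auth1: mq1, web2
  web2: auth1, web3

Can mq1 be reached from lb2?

Yes

Explore from lb2.
Distance 1: reach api2, web1, web2.
Distance 2: reach auth1, cache2, web3.
Distance 3: reach mq1.
Found mq1.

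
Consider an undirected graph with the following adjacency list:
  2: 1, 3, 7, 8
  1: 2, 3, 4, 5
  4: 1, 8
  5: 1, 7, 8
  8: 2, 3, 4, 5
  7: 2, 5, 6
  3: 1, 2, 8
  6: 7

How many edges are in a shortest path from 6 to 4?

Distance 0: 6.
Distance 1: 7.
Distance 2: 2, 5.
Distance 3: 1, 3, 8.
Distance 4: 4 — contains 4.

4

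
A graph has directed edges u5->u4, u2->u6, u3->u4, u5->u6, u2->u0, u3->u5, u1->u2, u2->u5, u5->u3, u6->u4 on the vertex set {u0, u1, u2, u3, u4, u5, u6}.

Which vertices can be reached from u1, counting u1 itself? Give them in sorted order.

u0, u1, u2, u3, u4, u5, u6

Start at u1.
Its neighbours: u2.
Then their neighbours: u0, u5, u6.
Then next layer: u3, u4.
Every vertex is now reached.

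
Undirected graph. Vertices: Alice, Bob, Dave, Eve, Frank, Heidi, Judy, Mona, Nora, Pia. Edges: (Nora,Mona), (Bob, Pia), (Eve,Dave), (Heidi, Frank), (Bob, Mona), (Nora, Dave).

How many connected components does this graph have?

From Alice: component {Alice}.
From Bob: component {Bob, Dave, Eve, Mona, Nora, Pia}.
From Frank: component {Frank, Heidi}.
From Judy: component {Judy}.
That's 4 components.

4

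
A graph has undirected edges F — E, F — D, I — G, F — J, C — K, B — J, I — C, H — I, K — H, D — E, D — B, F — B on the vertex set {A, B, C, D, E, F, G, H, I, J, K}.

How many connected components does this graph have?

3

From A: component {A}.
From B: component {B, D, E, F, J}.
From C: component {C, G, H, I, K}.
That's 3 components.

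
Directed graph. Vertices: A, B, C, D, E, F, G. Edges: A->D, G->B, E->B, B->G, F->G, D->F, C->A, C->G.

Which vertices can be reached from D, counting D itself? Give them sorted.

Start at D.
Its neighbours: F.
Then their neighbours: G.
Then next layer: B.
Nothing further is reachable.

B, D, F, G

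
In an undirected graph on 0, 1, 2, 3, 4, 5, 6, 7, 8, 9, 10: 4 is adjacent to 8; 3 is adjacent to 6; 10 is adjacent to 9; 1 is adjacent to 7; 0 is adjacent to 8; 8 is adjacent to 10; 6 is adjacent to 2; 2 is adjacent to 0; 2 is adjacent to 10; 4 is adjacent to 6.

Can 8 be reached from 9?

Explore from 9.
Distance 1: reach 10.
Distance 2: reach 2, 8.
Found 8.

Yes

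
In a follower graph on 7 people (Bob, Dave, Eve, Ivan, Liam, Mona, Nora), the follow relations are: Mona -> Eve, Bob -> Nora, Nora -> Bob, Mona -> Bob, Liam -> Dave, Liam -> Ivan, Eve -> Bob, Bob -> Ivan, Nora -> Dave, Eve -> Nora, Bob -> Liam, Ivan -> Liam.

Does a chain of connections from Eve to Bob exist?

Yes

Explore from Eve.
Distance 1: reach Bob, Nora.
Found Bob.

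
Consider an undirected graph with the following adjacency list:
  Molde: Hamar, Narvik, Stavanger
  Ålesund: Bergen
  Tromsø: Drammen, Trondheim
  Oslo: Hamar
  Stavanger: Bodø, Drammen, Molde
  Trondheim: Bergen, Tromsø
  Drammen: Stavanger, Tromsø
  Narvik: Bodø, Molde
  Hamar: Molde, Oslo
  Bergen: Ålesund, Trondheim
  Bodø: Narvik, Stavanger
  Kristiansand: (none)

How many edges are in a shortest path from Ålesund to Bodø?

6

Distance 0: Ålesund.
Distance 1: Bergen.
Distance 2: Trondheim.
Distance 3: Tromsø.
Distance 4: Drammen.
Distance 5: Stavanger.
Distance 6: Bodø, Molde — contains Bodø.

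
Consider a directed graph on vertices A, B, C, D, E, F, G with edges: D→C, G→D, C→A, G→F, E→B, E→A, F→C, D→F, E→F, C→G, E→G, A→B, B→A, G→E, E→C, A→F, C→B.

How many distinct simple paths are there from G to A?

12

G→D→C→A
G→D→C→B→A
G→D→F→C→A
G→D→F→C→B→A
G→E→A
G→E→B→A
G→E→C→A
G→E→C→B→A
G→E→F→C→A
G→E→F→C→B→A
G→F→C→A
G→F→C→B→A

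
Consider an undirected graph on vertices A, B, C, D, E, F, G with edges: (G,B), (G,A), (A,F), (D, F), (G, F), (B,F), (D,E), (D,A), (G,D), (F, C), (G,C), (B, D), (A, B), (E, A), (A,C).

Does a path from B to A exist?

Yes

Explore from B.
Distance 1: reach A, D, F, G.
Found A.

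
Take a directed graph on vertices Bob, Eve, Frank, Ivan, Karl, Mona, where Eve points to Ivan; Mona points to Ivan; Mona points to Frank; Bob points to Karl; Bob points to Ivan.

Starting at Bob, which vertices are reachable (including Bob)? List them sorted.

Start at Bob.
Its neighbours: Ivan, Karl.
Nothing further is reachable.

Bob, Ivan, Karl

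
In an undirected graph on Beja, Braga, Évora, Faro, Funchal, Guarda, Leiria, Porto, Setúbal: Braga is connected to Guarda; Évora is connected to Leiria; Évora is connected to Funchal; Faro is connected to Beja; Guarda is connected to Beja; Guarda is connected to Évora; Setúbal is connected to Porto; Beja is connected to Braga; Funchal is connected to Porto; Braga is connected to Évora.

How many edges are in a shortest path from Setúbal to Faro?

6

Distance 0: Setúbal.
Distance 1: Porto.
Distance 2: Funchal.
Distance 3: Évora.
Distance 4: Braga, Guarda, Leiria.
Distance 5: Beja.
Distance 6: Faro — contains Faro.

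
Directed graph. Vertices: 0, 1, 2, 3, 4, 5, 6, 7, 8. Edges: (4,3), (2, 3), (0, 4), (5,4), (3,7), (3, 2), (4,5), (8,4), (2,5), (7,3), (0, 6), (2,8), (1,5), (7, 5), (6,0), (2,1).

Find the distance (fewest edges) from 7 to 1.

3

Distance 0: 7.
Distance 1: 3, 5.
Distance 2: 2, 4.
Distance 3: 1, 8 — contains 1.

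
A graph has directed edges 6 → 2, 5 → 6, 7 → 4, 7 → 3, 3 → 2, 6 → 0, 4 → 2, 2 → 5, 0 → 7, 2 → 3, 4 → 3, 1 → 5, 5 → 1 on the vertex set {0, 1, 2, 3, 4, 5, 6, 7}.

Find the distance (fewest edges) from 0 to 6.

Distance 0: 0.
Distance 1: 7.
Distance 2: 3, 4.
Distance 3: 2.
Distance 4: 5.
Distance 5: 1, 6 — contains 6.

5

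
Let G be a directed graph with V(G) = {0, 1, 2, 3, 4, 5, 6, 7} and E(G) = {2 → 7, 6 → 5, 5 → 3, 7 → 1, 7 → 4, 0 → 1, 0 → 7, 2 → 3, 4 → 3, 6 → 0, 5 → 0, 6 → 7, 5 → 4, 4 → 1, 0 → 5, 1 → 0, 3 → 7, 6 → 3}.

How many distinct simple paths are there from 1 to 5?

1

1→0→5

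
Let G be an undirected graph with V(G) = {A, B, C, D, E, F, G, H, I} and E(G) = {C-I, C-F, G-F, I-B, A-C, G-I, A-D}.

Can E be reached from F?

No

Explore from F.
Distance 1: reach C, G.
Distance 2: reach A, I.
Distance 3: reach B, D.
The search is exhausted without reaching E; it lies in a different component.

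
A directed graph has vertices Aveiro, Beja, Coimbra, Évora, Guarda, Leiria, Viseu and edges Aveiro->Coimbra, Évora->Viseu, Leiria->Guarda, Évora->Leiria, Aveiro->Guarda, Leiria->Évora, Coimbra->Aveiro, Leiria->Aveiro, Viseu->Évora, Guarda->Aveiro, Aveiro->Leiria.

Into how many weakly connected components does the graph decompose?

2

From Aveiro: component {Aveiro, Coimbra, Évora, Guarda, Leiria, Viseu}.
From Beja: component {Beja}.
That's 2 components.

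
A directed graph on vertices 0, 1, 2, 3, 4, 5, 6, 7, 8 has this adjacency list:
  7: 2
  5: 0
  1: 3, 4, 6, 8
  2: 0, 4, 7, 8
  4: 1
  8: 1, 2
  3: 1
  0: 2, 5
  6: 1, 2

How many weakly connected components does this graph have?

1

From 0: component {0, 1, 2, 3, 4, 5, 6, 7, 8}.
That's 1 component.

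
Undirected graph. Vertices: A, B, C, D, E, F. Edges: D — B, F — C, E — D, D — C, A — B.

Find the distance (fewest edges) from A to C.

3

Distance 0: A.
Distance 1: B.
Distance 2: D.
Distance 3: C, E — contains C.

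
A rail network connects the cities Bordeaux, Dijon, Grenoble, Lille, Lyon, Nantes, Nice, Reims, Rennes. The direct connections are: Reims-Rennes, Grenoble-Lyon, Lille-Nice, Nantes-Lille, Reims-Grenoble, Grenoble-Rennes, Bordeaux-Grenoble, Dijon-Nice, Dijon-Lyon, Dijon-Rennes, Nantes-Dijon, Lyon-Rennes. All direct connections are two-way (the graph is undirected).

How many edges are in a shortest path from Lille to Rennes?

Distance 0: Lille.
Distance 1: Nantes, Nice.
Distance 2: Dijon.
Distance 3: Lyon, Rennes — contains Rennes.

3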